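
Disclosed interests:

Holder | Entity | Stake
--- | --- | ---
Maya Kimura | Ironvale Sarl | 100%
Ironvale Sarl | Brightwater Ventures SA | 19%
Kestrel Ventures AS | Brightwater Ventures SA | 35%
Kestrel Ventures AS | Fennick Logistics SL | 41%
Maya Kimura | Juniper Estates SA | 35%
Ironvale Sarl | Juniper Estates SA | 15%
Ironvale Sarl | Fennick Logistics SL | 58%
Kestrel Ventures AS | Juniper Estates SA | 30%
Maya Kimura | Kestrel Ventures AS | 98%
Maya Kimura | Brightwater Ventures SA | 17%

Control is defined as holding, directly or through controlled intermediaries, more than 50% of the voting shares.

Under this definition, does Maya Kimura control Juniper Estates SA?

Maya holds 100% of Ironvale, so Maya controls Ironvale.
Maya holds 98% of Kestrel, so Maya controls Kestrel.
Maya and Ironvale and Kestrel together hold 35% + 15% + 30% = 80% of Juniper, so Maya controls Juniper.

Yes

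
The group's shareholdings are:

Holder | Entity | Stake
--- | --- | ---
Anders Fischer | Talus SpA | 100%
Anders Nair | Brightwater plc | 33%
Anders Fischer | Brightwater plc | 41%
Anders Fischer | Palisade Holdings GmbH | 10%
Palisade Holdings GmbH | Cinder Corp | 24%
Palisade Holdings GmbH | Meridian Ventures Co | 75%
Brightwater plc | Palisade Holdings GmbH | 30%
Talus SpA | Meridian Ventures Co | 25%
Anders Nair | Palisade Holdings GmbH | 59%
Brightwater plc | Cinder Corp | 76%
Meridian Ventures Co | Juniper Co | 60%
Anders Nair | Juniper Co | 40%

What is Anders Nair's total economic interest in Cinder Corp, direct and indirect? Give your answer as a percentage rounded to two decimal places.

Anders Nair reaches Cinder along 3 paths.
Via Palisade: 59% × 24% = 14.16%.
Via Brightwater → Palisade: 33% × 30% × 24% = 2.376%.
Via Brightwater: 33% × 76% = 25.08%.
Total: 14.16% + 2.376% + 25.08% = 41.616%.
Rounded: 41.62%.

41.62%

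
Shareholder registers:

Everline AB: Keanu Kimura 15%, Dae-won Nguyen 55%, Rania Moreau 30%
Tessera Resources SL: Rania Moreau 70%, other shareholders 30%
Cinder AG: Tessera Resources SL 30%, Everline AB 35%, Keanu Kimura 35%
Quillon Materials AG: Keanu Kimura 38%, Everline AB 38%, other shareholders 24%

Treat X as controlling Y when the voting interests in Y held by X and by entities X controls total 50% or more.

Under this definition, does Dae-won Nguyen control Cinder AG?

No

Dae-won holds 55% of Everline, so Dae-won controls Everline.
In Cinder, Dae-won's side holds only 35%, not ≥ 50%.
So Dae-won does not control Cinder.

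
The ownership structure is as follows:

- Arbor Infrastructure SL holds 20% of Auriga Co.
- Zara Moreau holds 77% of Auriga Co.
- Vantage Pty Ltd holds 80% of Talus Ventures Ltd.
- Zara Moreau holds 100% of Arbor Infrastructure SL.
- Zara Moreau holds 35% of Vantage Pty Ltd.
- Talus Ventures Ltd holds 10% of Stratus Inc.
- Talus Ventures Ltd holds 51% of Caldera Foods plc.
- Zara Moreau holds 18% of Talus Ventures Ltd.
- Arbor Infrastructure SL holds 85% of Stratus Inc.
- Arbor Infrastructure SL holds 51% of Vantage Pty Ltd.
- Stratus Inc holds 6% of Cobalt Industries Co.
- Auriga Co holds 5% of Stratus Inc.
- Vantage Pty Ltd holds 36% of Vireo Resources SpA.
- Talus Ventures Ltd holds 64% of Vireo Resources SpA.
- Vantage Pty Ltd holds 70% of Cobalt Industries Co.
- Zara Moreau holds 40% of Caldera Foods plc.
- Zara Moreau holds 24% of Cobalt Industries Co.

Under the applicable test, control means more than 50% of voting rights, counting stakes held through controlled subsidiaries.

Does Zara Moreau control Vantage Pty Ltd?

Zara holds 100% of Arbor, so Zara controls Arbor.
Arbor and Zara together hold 51% + 35% = 86% of Vantage, so Zara controls Vantage.

Yes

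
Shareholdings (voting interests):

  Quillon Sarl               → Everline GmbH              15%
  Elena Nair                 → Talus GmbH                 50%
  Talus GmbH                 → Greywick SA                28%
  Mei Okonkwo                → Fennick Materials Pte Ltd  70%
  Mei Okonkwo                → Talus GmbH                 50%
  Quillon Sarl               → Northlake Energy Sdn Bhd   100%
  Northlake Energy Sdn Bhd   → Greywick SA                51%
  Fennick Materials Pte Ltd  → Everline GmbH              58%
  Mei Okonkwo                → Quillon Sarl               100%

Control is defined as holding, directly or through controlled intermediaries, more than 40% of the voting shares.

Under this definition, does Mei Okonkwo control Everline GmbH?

Yes

Mei holds 70% of Fennick, so Mei controls Fennick.
Mei holds 100% of Quillon, so Mei controls Quillon.
Quillon and Fennick together hold 15% + 58% = 73% of Everline, so Mei controls Everline.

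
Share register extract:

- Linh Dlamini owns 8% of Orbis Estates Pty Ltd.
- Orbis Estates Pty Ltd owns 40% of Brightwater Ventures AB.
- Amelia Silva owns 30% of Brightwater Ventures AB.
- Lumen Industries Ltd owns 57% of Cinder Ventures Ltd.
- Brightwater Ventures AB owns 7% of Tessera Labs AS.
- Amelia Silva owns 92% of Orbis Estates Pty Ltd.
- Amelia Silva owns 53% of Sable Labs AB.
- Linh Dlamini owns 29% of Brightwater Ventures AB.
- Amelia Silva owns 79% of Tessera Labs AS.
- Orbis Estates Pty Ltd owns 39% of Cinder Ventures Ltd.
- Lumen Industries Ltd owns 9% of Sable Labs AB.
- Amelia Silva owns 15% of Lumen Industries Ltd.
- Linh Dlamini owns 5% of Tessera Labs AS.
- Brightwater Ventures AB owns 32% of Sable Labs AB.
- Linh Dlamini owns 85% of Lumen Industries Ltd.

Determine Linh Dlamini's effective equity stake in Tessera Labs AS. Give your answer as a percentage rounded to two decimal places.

Linh reaches Tessera along 3 paths.
Via Orbis → Brightwater: 8% × 40% × 7% = 0.224%.
Via Brightwater: 29% × 7% = 2.03%.
Direct stake: 5% = 5%.
Total: 0.224% + 2.03% + 5% = 7.254%.
Rounded: 7.25%.

7.25%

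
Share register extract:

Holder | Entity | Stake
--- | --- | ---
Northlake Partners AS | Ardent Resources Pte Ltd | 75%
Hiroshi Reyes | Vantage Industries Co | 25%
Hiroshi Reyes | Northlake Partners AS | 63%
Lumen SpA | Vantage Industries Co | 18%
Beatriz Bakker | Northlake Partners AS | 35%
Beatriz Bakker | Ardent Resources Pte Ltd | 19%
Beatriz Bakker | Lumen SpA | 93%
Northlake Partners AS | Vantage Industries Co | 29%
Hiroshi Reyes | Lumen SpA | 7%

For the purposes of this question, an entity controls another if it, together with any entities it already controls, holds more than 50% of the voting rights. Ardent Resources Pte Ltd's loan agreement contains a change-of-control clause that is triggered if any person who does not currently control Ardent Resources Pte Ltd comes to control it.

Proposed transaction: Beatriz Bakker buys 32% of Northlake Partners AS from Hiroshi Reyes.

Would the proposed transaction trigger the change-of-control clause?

The purchase adds only to Beatriz's holdings (Hiroshi's stake shrinks), so Beatriz is the only person who could newly come to control Ardent.
Beatriz holds 93% of Lumen, so Beatriz controls Lumen.
In Ardent, Beatriz's side holds only 19%, not > 50%.
So before the transaction, Beatriz does not control Ardent.
After the purchase, Beatriz's direct stake in Northlake rises to 35% + 32% = 67%, and Hiroshi's stake falls to 31%.
Beatriz holds 67% of Northlake, so Beatriz controls Northlake.
Beatriz and Northlake together hold 19% + 75% = 94% of Ardent, so Beatriz controls Ardent.
Beatriz did not control Ardent before and does after, so the clause is triggered.

Yes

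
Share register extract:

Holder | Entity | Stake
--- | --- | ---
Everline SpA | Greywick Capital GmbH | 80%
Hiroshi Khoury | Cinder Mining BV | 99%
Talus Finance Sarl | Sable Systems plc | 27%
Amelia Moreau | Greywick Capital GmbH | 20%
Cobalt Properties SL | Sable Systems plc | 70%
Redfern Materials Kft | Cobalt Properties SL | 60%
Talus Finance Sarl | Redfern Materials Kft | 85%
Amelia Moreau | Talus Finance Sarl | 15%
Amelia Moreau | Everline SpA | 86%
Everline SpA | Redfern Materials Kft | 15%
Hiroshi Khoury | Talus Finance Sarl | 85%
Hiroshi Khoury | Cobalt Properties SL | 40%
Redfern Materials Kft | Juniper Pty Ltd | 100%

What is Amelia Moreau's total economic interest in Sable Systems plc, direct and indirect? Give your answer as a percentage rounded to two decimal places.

14.82%

Amelia reaches Sable along 3 paths.
Via Everline → Redfern → Cobalt: 86% × 15% × 60% × 70% = 5.418%.
Via Talus → Redfern → Cobalt: 15% × 85% × 60% × 70% = 5.355%.
Via Talus: 15% × 27% = 4.05%.
Total: 5.418% + 5.355% + 4.05% = 14.823%.
Rounded: 14.82%.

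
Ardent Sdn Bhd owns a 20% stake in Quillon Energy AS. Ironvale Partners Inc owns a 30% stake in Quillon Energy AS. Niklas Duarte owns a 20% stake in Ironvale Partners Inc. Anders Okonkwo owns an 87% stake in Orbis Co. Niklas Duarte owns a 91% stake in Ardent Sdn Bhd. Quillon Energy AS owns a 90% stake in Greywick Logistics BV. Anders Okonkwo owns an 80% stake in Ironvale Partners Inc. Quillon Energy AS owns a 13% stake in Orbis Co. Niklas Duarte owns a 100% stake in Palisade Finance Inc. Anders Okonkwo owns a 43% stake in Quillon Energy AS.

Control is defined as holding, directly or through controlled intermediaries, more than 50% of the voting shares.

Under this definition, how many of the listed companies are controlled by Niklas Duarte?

Niklas holds 91% of Ardent, so Niklas controls Ardent.
Niklas holds 100% of Palisade, so Niklas controls Palisade.
No other company's threshold is met.
Niklas controls 2 companies.

2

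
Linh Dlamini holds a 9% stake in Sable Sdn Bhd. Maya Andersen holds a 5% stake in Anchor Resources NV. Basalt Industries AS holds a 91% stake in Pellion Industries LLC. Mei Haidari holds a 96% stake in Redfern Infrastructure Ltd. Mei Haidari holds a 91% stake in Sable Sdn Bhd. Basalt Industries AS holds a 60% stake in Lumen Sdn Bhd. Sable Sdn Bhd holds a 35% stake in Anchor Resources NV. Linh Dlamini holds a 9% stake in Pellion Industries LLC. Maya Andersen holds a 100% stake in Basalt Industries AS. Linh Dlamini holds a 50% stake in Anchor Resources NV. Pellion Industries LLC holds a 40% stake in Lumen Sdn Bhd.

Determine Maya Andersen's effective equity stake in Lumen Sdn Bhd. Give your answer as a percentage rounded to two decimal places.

Maya reaches Lumen along 2 paths.
Via Basalt: 100% × 60% = 60%.
Via Basalt → Pellion: 100% × 91% × 40% = 36.4%.
Total: 60% + 36.4% = 96.4%.
Rounded: 96.40%.

96.40%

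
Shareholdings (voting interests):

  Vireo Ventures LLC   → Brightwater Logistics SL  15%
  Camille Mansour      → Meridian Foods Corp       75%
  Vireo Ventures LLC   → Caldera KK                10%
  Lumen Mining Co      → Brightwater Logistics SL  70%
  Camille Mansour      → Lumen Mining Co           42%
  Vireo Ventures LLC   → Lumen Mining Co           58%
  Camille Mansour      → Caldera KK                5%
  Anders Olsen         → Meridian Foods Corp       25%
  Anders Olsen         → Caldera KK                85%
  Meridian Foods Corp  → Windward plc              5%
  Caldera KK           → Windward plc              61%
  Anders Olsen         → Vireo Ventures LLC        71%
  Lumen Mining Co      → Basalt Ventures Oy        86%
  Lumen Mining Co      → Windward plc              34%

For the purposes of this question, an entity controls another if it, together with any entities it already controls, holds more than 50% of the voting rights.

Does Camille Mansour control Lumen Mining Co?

Camille holds 75% of Meridian, so Camille controls Meridian.
In Lumen, Camille's side holds only 42%, not > 50%.
So Camille does not control Lumen.

No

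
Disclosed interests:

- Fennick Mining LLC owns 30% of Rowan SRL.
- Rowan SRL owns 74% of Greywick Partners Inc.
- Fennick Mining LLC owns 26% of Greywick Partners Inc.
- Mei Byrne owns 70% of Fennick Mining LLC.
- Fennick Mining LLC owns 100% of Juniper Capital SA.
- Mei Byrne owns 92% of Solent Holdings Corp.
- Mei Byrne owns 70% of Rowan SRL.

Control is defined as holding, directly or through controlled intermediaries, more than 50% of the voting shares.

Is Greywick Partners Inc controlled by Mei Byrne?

Yes

Mei holds 70% of Fennick, so Mei controls Fennick.
Mei and Fennick together hold 70% + 30% = 100% of Rowan, so Mei controls Rowan.
Rowan and Fennick together hold 74% + 26% = 100% of Greywick, so Mei controls Greywick.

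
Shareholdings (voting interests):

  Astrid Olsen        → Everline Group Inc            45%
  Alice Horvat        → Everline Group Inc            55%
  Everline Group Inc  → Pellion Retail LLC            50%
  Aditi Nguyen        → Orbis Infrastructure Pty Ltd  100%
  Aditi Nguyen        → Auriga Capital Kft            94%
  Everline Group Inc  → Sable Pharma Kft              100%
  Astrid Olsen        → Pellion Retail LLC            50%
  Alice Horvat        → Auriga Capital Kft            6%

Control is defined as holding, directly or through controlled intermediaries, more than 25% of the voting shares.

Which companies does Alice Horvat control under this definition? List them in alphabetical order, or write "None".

Everline Group Inc, Pellion Retail LLC, Sable Pharma Kft

Alice holds 55% of Everline, so Alice controls Everline.
Everline holds 100% of Sable, so Alice controls Sable.
Everline holds 50% of Pellion, so Alice controls Pellion.
No other company's threshold is met.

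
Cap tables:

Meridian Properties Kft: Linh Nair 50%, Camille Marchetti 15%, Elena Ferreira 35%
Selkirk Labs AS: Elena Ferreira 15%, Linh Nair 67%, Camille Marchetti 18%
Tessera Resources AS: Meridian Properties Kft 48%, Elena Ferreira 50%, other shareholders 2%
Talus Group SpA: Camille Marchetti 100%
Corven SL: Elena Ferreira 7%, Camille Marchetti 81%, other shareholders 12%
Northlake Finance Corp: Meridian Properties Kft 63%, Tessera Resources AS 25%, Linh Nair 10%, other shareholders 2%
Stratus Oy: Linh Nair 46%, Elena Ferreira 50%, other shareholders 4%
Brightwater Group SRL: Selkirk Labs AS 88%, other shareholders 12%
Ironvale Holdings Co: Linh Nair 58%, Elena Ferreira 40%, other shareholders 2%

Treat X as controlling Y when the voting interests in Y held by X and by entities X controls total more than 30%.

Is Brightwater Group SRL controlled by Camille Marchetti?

Camille holds 100% of Talus, so Camille controls Talus.
Camille holds 81% of Corven, so Camille controls Corven.
Neither Camille nor any entity Camille controls holds any voting interest in Brightwater.
So Camille does not control Brightwater.

No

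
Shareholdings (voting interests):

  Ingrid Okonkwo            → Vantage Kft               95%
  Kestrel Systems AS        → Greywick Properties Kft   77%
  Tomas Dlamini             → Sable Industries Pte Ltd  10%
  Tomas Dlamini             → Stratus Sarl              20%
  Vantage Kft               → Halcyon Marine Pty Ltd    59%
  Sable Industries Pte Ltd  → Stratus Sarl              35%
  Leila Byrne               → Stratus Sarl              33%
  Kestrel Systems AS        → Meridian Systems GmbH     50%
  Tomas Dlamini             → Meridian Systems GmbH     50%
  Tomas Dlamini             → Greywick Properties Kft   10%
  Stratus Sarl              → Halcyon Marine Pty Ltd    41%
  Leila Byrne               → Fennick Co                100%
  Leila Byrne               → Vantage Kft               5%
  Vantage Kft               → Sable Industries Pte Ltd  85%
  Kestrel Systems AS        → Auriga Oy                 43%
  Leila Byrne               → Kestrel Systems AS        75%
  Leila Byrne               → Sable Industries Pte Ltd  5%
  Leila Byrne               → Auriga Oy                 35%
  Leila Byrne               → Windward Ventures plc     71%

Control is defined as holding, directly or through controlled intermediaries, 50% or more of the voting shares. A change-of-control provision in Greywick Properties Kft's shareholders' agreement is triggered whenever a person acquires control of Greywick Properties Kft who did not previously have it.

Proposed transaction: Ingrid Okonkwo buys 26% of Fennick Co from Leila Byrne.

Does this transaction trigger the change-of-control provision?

No

The purchase adds only to Ingrid's holdings (Leila's stake shrinks), so Ingrid is the only person who could newly come to control Greywick.
Ingrid holds 95% of Vantage, so Ingrid controls Vantage.
Vantage holds 85% of Sable, so Ingrid controls Sable.
Vantage holds 59% of Halcyon, so Ingrid controls Halcyon.
Neither Ingrid nor any entity Ingrid controls holds any voting interest in Greywick.
So before the transaction, Ingrid does not control Greywick.
After the purchase, Ingrid holds 26% of Fennick directly, and Leila's stake falls to 74%.
Ingrid's side now holds 26% of Fennick, not ≥ 50%, so Ingrid still does not control Fennick.
After the transaction, neither Ingrid nor any entity Ingrid controls holds a voting interest in Greywick, so Ingrid still does not control it.
No new person acquires control, so the clause is not triggered.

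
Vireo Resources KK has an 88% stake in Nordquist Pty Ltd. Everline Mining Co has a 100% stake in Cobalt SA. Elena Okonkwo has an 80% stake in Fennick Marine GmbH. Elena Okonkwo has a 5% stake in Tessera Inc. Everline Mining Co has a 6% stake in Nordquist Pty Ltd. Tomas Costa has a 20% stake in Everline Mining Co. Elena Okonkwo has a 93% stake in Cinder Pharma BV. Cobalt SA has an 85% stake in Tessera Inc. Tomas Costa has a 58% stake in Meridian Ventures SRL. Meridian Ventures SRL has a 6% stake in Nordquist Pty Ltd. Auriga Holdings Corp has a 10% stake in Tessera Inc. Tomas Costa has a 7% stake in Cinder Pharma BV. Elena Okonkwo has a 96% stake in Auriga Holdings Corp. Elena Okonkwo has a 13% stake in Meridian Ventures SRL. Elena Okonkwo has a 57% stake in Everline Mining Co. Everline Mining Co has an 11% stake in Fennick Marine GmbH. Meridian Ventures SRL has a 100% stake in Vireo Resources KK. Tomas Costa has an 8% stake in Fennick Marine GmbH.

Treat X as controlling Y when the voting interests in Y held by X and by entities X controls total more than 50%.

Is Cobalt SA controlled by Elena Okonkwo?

Yes

Elena holds 57% of Everline, so Elena controls Everline.
Everline holds 100% of Cobalt, so Elena controls Cobalt.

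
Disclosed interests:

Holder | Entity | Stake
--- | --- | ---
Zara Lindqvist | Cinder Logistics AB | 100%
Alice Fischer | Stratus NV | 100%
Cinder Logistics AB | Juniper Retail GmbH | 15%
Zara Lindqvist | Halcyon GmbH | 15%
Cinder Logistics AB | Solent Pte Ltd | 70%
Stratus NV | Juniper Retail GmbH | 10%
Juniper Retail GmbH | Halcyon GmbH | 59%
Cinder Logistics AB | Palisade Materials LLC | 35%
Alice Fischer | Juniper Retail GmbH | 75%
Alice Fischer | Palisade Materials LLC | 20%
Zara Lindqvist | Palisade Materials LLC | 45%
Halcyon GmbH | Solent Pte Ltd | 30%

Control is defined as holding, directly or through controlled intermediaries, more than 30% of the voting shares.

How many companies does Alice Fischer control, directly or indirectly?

3

Alice holds 100% of Stratus, so Alice controls Stratus.
Stratus and Alice together hold 10% + 75% = 85% of Juniper, so Alice controls Juniper.
Juniper holds 59% of Halcyon, so Alice controls Halcyon.
No other company's threshold is met.
Alice controls 3 companies.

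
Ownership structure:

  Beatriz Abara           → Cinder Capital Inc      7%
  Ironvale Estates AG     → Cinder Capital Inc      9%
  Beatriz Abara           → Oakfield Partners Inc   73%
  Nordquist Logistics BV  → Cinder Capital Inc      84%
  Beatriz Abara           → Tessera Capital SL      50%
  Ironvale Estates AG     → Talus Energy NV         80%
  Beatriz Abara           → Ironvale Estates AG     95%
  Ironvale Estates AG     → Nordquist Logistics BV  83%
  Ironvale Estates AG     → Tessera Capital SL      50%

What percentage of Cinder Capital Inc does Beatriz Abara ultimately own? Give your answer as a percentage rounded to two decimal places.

81.78%

Beatriz reaches Cinder along 3 paths.
Direct stake: 7% = 7%.
Via Ironvale: 95% × 9% = 8.55%.
Via Ironvale → Nordquist: 95% × 83% × 84% = 66.234%.
Total: 7% + 8.55% + 66.234% = 81.784%.
Rounded: 81.78%.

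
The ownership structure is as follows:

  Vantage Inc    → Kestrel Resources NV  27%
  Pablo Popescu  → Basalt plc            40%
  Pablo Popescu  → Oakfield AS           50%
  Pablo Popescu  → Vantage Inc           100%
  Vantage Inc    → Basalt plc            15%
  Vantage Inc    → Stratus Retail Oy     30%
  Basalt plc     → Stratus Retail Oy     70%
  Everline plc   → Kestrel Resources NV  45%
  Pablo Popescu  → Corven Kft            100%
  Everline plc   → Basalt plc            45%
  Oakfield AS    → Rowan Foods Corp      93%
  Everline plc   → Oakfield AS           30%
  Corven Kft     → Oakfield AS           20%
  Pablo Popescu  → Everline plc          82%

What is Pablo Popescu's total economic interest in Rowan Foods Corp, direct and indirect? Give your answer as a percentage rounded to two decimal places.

87.98%

Pablo reaches Rowan along 3 paths.
Via Corven → Oakfield: 100% × 20% × 93% = 18.6%.
Via Oakfield: 50% × 93% = 46.5%.
Via Everline → Oakfield: 82% × 30% × 93% = 22.878%.
Total: 18.6% + 46.5% + 22.878% = 87.978%.
Rounded: 87.98%.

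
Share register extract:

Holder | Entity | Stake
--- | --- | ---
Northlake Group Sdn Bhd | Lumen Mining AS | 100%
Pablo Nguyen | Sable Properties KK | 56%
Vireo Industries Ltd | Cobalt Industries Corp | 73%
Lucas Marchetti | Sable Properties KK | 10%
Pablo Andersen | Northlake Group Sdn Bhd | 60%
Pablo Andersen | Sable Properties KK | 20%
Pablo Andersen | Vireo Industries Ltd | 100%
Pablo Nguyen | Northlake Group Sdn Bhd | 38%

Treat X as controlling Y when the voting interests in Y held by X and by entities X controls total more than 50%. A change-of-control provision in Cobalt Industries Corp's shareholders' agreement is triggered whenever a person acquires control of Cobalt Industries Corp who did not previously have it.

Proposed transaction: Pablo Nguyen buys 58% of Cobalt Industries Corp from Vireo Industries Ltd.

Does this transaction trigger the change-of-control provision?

The purchase adds only to Pablo Nguyen's holdings (Vireo's stake shrinks), so Pablo Nguyen is the only person who could newly come to control Cobalt.
Pablo Nguyen holds 56% of Sable, so Pablo Nguyen controls Sable.
Neither Pablo Nguyen nor any entity Pablo Nguyen controls holds any voting interest in Cobalt.
So before the transaction, Pablo Nguyen does not control Cobalt.
After the purchase, Pablo Nguyen holds 58% of Cobalt directly, and Vireo's stake falls to 15%.
Pablo Nguyen holds 58% of Cobalt, so Pablo Nguyen controls Cobalt.
Pablo Nguyen did not control Cobalt before and does after, so the clause is triggered.

Yes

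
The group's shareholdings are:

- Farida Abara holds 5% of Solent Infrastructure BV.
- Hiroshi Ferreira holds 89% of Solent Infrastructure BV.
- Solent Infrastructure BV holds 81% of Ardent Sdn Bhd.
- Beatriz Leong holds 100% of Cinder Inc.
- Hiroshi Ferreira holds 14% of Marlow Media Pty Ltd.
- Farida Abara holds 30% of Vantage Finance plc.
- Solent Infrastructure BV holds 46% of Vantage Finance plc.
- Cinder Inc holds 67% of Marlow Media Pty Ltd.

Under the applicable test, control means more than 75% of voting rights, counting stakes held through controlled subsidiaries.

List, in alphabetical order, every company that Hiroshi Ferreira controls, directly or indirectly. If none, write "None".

Ardent Sdn Bhd, Solent Infrastructure BV

Hiroshi holds 89% of Solent, so Hiroshi controls Solent.
Solent holds 81% of Ardent, so Hiroshi controls Ardent.
No other company's threshold is met.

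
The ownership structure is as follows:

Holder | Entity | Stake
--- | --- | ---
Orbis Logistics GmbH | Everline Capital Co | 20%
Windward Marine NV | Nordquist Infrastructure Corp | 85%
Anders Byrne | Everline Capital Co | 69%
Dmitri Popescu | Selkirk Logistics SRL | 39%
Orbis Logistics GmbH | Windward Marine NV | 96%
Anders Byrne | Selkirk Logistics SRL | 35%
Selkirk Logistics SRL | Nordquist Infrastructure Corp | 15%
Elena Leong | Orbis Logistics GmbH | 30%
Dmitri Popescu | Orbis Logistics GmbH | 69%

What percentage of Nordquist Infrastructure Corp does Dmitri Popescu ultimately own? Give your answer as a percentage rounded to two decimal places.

Dmitri reaches Nordquist along 2 paths.
Via Orbis → Windward: 69% × 96% × 85% = 56.304%.
Via Selkirk: 39% × 15% = 5.85%.
Total: 56.304% + 5.85% = 62.154%.
Rounded: 62.15%.

62.15%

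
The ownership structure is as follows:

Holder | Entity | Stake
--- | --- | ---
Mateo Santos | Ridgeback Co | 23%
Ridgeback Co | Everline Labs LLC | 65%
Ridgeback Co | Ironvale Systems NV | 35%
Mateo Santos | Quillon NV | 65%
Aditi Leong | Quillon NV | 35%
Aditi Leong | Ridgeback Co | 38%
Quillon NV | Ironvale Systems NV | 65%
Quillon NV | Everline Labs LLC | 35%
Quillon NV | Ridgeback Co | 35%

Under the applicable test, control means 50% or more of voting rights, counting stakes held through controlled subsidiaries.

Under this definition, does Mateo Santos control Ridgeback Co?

Yes

Mateo holds 65% of Quillon, so Mateo controls Quillon.
Quillon and Mateo together hold 35% + 23% = 58% of Ridgeback, so Mateo controls Ridgeback.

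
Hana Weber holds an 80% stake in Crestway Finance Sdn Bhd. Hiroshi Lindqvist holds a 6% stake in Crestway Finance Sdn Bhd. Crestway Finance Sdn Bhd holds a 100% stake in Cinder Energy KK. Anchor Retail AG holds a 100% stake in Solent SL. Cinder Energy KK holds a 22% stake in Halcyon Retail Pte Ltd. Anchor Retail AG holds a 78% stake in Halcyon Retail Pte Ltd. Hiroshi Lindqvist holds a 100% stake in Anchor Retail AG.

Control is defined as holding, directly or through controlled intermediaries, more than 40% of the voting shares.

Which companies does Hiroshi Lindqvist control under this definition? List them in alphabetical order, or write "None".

Anchor Retail AG, Halcyon Retail Pte Ltd, Solent SL

Hiroshi holds 100% of Anchor, so Hiroshi controls Anchor.
Anchor holds 100% of Solent, so Hiroshi controls Solent.
Anchor holds 78% of Halcyon, so Hiroshi controls Halcyon.
No other company's threshold is met.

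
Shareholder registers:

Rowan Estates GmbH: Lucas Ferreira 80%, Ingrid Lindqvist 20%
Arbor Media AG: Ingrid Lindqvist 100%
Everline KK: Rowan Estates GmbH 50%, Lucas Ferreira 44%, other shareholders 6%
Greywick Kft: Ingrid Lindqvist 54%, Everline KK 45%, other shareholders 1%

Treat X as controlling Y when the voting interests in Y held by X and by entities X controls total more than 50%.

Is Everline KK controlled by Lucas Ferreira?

Yes

Lucas holds 80% of Rowan, so Lucas controls Rowan.
Rowan and Lucas together hold 50% + 44% = 94% of Everline, so Lucas controls Everline.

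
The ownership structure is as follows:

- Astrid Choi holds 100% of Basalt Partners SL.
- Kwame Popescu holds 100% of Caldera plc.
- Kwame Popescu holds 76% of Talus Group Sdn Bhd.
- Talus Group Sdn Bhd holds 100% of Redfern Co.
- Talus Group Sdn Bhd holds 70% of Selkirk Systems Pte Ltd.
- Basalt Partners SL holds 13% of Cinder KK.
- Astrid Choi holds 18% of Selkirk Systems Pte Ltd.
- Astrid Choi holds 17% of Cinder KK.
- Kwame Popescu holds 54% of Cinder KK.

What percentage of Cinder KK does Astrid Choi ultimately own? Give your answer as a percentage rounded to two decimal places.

Astrid reaches Cinder along 2 paths.
Direct stake: 17% = 17%.
Via Basalt: 100% × 13% = 13%.
Total: 17% + 13% = 30%.
Rounded: 30.00%.

30.00%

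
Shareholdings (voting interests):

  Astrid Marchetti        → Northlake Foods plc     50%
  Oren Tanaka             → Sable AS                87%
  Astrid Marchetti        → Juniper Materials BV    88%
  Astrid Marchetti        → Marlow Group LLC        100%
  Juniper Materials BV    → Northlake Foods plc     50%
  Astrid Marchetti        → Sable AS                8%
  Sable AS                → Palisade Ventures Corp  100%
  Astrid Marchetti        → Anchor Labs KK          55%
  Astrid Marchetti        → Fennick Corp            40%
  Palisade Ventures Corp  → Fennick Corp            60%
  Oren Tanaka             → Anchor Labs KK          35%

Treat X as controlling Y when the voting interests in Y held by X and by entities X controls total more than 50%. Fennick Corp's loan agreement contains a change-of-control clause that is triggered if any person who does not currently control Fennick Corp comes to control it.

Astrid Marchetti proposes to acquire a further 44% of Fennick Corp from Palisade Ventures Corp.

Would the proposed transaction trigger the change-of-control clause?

The purchase adds only to Astrid's holdings (Palisade's stake shrinks), so Astrid is the only person who could newly come to control Fennick.
Astrid holds 88% of Juniper, so Astrid controls Juniper.
Astrid holds 55% of Anchor, so Astrid controls Anchor.
Astrid holds 100% of Marlow, so Astrid controls Marlow.
Juniper and Astrid together hold 50% + 50% = 100% of Northlake, so Astrid controls Northlake.
In Fennick, Astrid's side holds only 40%, not > 50%.
So before the transaction, Astrid does not control Fennick.
After the purchase, Astrid's direct stake in Fennick rises to 40% + 44% = 84%, and Palisade's stake falls to 16%.
Astrid holds 84% of Fennick, so Astrid controls Fennick.
Astrid did not control Fennick before and does after, so the clause is triggered.

Yes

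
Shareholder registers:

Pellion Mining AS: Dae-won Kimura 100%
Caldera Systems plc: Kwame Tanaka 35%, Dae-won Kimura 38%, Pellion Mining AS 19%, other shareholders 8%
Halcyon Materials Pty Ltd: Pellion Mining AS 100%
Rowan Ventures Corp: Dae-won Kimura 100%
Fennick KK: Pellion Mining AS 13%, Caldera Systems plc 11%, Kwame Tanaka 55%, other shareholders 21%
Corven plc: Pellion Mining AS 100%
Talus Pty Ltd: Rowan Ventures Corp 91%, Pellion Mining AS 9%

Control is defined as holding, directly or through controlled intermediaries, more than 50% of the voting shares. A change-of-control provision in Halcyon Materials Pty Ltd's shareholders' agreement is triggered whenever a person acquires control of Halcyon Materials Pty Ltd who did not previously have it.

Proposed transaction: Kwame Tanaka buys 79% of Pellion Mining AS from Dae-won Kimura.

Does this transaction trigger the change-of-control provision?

Yes

The purchase adds only to Kwame's holdings (Dae-won's stake shrinks), so Kwame is the only person who could newly come to control Halcyon.
Kwame holds 55% of Fennick, so Kwame controls Fennick.
Neither Kwame nor any entity Kwame controls holds any voting interest in Halcyon.
So before the transaction, Kwame does not control Halcyon.
After the purchase, Kwame holds 79% of Pellion directly, and Dae-won's stake falls to 21%.
Kwame holds 79% of Pellion, so Kwame controls Pellion.
Pellion holds 100% of Halcyon, so Kwame controls Halcyon.
Kwame did not control Halcyon before and does after, so the clause is triggered.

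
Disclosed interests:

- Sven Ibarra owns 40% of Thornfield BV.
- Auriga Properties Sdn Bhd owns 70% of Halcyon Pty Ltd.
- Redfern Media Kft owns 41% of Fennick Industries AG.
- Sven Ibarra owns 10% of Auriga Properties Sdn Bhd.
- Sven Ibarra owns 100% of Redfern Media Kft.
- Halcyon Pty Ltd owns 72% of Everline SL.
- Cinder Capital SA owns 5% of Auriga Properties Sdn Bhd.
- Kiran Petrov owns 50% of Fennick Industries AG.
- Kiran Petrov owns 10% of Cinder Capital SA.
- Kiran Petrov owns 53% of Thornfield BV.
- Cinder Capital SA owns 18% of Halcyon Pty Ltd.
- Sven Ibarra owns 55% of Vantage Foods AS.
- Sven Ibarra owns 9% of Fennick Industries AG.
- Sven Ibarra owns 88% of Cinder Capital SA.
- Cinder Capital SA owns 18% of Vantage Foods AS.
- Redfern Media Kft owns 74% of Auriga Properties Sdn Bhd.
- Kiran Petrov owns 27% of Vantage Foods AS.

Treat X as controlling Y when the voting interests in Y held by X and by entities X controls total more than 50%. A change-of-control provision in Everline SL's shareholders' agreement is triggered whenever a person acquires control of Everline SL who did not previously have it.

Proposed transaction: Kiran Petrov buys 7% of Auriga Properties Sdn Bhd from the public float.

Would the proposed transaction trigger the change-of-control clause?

No

The purchase changes only Kiran's holdings, so Kiran is the only person who could newly come to control Everline.
Kiran holds 53% of Thornfield, so Kiran controls Thornfield.
Neither Kiran nor any entity Kiran controls holds any voting interest in Everline.
So before the transaction, Kiran does not control Everline.
After the purchase, Kiran holds 7% of Auriga directly.
Kiran's side now holds 7% of Auriga, not > 50%, so Kiran still does not control Auriga.
After the transaction, neither Kiran nor any entity Kiran controls holds a voting interest in Everline, so Kiran still does not control it.
No new person acquires control, so the clause is not triggered.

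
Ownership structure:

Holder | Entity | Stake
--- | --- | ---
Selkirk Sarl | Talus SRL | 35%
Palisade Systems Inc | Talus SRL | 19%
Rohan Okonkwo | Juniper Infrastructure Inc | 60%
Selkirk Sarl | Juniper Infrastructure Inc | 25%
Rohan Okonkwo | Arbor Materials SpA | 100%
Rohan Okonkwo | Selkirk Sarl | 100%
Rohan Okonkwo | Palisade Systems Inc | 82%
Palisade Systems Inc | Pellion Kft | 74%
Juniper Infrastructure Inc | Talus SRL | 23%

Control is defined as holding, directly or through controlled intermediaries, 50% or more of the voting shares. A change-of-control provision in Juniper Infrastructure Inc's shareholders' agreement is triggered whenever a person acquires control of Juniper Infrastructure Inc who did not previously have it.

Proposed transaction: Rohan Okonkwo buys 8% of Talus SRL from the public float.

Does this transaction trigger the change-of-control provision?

No

The purchase changes only Rohan's holdings, so Rohan is the only person who could newly come to control Juniper.
Rohan holds 100% of Selkirk, so Rohan controls Selkirk.
Selkirk and Rohan together hold 25% + 60% = 85% of Juniper, so Rohan controls Juniper.
So Rohan already controls Juniper before the transaction.
After the purchase, Rohan holds 8% of Talus directly.
Rohan controlled Juniper already, so this is not a new person acquiring control; every other person's position is unchanged or reduced.
No new person acquires control, so the clause is not triggered.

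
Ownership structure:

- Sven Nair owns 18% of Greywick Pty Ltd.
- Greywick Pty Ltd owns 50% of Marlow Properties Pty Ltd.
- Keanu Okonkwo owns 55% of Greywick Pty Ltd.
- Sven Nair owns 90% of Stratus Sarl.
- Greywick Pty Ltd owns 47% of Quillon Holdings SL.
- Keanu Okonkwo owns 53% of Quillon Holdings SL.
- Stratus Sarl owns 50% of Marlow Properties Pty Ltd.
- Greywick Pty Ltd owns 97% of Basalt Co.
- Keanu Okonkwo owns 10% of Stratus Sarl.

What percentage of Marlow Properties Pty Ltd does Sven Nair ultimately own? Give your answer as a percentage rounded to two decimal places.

Sven reaches Marlow along 2 paths.
Via Greywick: 18% × 50% = 9%.
Via Stratus: 90% × 50% = 45%.
Total: 9% + 45% = 54%.
Rounded: 54.00%.

54.00%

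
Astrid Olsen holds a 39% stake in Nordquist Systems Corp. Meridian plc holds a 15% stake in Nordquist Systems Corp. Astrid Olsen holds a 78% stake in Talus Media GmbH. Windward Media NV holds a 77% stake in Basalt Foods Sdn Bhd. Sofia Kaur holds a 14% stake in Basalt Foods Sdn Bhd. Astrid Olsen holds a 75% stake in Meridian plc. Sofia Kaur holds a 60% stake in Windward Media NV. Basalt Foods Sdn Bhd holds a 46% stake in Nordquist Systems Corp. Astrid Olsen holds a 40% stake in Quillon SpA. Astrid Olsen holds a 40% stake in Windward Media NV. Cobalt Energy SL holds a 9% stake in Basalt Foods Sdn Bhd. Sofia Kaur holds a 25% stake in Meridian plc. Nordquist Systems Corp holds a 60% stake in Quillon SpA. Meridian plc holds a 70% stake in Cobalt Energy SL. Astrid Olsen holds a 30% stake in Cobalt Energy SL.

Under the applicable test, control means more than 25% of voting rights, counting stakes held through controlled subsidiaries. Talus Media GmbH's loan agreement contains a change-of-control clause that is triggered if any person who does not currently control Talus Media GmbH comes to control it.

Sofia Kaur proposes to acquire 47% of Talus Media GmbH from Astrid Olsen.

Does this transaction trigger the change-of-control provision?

The purchase adds only to Sofia's holdings (Astrid's stake shrinks), so Sofia is the only person who could newly come to control Talus.
Sofia holds 60% of Windward, so Sofia controls Windward.
Windward and Sofia together hold 77% + 14% = 91% of Basalt, so Sofia controls Basalt.
Basalt holds 46% of Nordquist, so Sofia controls Nordquist.
Nordquist holds 60% of Quillon, so Sofia controls Quillon.
Neither Sofia nor any entity Sofia controls holds any voting interest in Talus.
So before the transaction, Sofia does not control Talus.
After the purchase, Sofia holds 47% of Talus directly, and Astrid's stake falls to 31%.
Sofia holds 47% of Talus, so Sofia controls Talus.
Sofia did not control Talus before and does after, so the clause is triggered.

Yes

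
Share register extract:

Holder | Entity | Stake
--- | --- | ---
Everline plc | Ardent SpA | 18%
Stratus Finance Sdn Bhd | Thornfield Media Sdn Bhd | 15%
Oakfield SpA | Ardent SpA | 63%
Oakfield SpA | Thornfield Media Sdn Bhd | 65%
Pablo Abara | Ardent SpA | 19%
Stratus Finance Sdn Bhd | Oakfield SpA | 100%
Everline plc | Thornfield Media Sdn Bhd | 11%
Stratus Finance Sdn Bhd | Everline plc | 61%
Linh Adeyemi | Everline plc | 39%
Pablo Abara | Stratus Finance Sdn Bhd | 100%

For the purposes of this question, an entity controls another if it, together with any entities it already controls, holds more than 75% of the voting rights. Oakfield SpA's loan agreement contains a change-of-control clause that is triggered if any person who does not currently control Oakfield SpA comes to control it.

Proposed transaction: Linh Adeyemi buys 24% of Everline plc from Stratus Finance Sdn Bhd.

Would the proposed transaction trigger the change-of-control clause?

The purchase adds only to Linh's holdings (Stratus's stake shrinks), so Linh is the only person who could newly come to control Oakfield.
Linh's largest direct stake is 39% in Everline, which does not meet the threshold, so Linh controls no company.
Neither Linh nor any entity Linh controls holds any voting interest in Oakfield.
So before the transaction, Linh does not control Oakfield.
After the purchase, Linh's direct stake in Everline rises to 39% + 24% = 63%, and Stratus's stake falls to 37%.
Linh's side now holds 63% of Everline, not > 75%, so Linh still does not control Everline.
After the transaction, neither Linh nor any entity Linh controls holds a voting interest in Oakfield, so Linh still does not control it.
No new person acquires control, so the clause is not triggered.

No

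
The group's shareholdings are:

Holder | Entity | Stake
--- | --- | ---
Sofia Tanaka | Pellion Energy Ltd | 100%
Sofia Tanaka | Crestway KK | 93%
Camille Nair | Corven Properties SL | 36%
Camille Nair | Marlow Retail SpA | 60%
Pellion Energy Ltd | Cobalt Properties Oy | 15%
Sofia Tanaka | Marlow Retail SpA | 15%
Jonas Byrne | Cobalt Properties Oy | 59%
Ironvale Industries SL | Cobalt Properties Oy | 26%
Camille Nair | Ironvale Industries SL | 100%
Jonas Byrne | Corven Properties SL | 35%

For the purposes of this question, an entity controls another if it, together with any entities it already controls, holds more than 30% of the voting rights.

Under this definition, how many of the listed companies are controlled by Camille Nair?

Camille holds 100% of Ironvale, so Camille controls Ironvale.
Camille holds 60% of Marlow, so Camille controls Marlow.
Camille holds 36% of Corven, so Camille controls Corven.
No other company's threshold is met.
Camille controls 3 companies.

3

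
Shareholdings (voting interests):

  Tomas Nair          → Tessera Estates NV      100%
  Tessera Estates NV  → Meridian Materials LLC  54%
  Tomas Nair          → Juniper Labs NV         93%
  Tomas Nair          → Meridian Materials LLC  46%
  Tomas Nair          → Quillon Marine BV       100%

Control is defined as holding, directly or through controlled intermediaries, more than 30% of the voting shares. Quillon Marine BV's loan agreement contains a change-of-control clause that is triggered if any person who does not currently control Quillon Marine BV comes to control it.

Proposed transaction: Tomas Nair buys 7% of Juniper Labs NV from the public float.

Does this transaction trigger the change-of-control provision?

The purchase changes only Tomas's holdings, so Tomas is the only person who could newly come to control Quillon.
Tomas holds 100% of Quillon, so Tomas controls Quillon.
So Tomas already controls Quillon before the transaction.
After the purchase, Tomas's direct stake in Juniper rises to 93% + 7% = 100%.
Tomas controlled Quillon already, so this is not a new person acquiring control; every other person's position is unchanged or reduced.
No new person acquires control, so the clause is not triggered.

No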